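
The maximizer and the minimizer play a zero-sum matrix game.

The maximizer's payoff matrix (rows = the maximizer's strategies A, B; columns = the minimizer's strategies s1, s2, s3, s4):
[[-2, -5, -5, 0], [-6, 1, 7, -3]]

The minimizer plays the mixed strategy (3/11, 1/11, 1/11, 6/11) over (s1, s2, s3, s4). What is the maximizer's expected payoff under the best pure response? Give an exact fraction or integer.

A: (-2)·(3/11) + (-5)·(1/11) + (-5)·(1/11) + (0)·(6/11) = -16/11.
B: (-6)·(3/11) + (1)·(1/11) + (7)·(1/11) + (-3)·(6/11) = -28/11.
The best pure response is A with expected payoff -16/11.

-16/11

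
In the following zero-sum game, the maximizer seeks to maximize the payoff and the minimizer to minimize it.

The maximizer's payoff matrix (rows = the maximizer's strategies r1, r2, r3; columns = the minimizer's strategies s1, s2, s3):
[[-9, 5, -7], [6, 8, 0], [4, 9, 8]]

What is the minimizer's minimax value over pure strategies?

The worst case (largest entry) in each column is s1: 6, s2: 9, s3: 8.
The best (smallest) of these is 6.

6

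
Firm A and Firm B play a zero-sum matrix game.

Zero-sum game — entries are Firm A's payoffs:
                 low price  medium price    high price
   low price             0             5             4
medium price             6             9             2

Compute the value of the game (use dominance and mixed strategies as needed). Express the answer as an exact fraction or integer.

Column medium price is strictly dominated by low price for Firm B (it gives Firm A more in every row).
The remaining 2×2 game on (low price, medium price) × (low price, high price) has no saddle point. Let Firm A play low price with probability p; indifference gives 6(1−p) = 4p + 2(1−p), so p = 1/2.
Similarly Firm B's optimal q on low price is 1/4, and the value is 0·(1/4) + (4)·(3/4) = 3.

3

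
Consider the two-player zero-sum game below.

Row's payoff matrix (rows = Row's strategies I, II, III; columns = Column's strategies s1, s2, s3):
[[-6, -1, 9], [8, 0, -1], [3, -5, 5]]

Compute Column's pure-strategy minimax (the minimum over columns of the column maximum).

The worst case (largest entry) in each column is s1: 8, s2: 0, s3: 9.
The best (smallest) of these is 0.

0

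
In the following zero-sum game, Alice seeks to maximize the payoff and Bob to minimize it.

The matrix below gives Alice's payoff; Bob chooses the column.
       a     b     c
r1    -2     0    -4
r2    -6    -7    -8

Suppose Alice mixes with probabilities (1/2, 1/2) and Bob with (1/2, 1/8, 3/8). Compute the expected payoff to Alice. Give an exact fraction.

-75/16

Against (1/2, 1/8, 3/8), each row's expected payoff is r1: -5/2; r2: -55/8.
Taking the (1/2, 1/2)-weighted average: (1/2)·(-5/2) + (1/2)·(-55/8) = -75/16.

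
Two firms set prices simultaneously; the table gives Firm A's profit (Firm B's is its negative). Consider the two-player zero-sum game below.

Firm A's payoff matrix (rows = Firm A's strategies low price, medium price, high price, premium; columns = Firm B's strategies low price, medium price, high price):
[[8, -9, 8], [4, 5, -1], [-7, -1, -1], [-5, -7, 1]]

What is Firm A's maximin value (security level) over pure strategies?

The worst-case payoff for each row is low price: -9, medium price: -1, high price: -7, premium: -7.
The best of these is -1.

-1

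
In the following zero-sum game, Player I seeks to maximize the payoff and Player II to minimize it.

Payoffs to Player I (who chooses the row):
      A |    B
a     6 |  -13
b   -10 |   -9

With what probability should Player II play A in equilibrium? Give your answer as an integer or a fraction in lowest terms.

1/5

Row minima are -13 and -10, so Player I's maximin is -10; column maxima are 6 and -9, so Player II's minimax is -9. These differ, so the equilibrium is in mixed strategies.
Let Player II play A with probability q. Player I is indifferent when 6q − 13(1−q) = −10q − 9(1−q), giving q = 1/5.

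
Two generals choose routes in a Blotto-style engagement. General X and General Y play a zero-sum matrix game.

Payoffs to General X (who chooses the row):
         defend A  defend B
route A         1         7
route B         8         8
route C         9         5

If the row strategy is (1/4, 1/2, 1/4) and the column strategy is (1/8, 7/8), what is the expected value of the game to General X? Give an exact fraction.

111/16

Against (1/8, 7/8), each row's expected payoff is route A: 25/4; route B: 8; route C: 11/2.
Taking the (1/4, 1/2, 1/4)-weighted average: (1/4)·(25/4) + (1/2)·(8) + (1/4)·(11/2) = 111/16.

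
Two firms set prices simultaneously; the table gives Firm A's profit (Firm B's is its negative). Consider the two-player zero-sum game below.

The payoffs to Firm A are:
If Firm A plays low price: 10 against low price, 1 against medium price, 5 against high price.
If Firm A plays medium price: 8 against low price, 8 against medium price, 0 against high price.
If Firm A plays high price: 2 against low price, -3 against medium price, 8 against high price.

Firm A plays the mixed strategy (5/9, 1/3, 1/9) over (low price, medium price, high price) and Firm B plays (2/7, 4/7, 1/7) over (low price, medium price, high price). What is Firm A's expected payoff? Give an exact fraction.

289/63

Against (2/7, 4/7, 1/7), each row's expected payoff is low price: 29/7; medium price: 48/7; high price: 0.
Taking the (5/9, 1/3, 1/9)-weighted average: (5/9)·(29/7) + (1/3)·(48/7) + (1/9)·(0) = 289/63.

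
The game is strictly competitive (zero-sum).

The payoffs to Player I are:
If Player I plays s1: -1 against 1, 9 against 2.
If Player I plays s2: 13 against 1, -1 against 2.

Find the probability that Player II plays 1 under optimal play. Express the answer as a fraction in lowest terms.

5/12

Row minima are -1 and -1, so Player I's maximin is -1; column maxima are 13 and 9, so Player II's minimax is 9. These differ, so the equilibrium is in mixed strategies.
Let Player II play 1 with probability q. Player I is indifferent when −q + 9(1−q) = 13q − (1−q), giving q = 5/12.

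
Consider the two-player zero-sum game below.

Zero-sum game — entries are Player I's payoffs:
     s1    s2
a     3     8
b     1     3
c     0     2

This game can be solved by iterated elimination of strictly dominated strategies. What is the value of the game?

3

Column s2 is strictly dominated by s1 for Player II (3<8, 1<3, 0<2); eliminate s2.
Row c is strictly dominated by row a (3>0); eliminate c.
Row b is strictly dominated by row a (3>1); eliminate b.
Only (a, s1) remains, with payoff 3.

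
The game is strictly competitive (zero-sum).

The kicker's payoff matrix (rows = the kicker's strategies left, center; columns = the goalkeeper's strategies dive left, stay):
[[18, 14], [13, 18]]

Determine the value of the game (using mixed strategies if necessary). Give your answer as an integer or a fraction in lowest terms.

Row minima are 14 and 13, so the kicker's maximin is 14; column maxima are 18 and 18, so the goalkeeper's minimax is 18. These differ, so the equilibrium is in mixed strategies.
Let the kicker play left with probability p. The goalkeeper is indifferent when 18p + 13(1−p) = 14p + 18(1−p), giving p = 5/9.
Let the goalkeeper play dive left with probability q. The kicker is indifferent when 18q + 14(1−q) = 13q + 18(1−q), giving q = 4/9.
The value is 18·(4/9) + (14)·(5/9) = 142/9.

142/9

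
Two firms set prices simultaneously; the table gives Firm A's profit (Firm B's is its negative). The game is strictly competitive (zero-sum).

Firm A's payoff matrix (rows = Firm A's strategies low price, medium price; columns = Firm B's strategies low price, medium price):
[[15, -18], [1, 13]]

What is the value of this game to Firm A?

Row minima are -18 and 1, so Firm A's maximin is 1; column maxima are 15 and 13, so Firm B's minimax is 13. These differ, so the equilibrium is in mixed strategies.
Let Firm A play low price with probability p. Firm B is indifferent when 15p + (1−p) = −18p + 13(1−p), giving p = 4/15.
Let Firm B play low price with probability q. Firm A is indifferent when 15q − 18(1−q) = q + 13(1−q), giving q = 31/45.
The value is 15·(31/45) + (-18)·(14/45) = 71/15.

71/15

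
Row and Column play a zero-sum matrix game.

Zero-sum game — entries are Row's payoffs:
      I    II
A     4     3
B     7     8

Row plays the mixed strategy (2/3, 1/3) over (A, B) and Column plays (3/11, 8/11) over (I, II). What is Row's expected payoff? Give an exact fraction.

Against (3/11, 8/11), each row's expected payoff is A: 36/11; B: 85/11.
Taking the (2/3, 1/3)-weighted average: (2/3)·(36/11) + (1/3)·(85/11) = 157/33.

157/33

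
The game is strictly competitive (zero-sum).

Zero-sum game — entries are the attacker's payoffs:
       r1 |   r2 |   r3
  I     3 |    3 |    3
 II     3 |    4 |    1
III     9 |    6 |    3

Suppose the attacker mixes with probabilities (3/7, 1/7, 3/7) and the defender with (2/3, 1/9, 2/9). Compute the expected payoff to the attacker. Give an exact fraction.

101/21

Against (2/3, 1/9, 2/9), each row's expected payoff is I: 3; II: 8/3; III: 22/3.
Taking the (3/7, 1/7, 3/7)-weighted average: (3/7)·(3) + (1/7)·(8/3) + (3/7)·(22/3) = 101/21.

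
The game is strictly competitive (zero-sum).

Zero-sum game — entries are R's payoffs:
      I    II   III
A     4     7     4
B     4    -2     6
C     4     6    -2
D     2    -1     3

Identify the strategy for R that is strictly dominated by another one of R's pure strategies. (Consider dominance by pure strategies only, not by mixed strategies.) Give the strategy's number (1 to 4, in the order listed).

Compare D with A: 4 > 2, 7 > -1, 4 > 3.
So A strictly dominates D for R; D is strictly dominated.

4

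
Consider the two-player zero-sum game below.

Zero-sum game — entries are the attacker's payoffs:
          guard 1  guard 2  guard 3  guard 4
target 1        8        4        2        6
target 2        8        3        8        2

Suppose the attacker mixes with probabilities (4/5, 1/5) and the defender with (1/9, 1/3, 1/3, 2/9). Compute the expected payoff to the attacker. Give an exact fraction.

Against (1/9, 1/3, 1/3, 2/9), each row's expected payoff is target 1: 38/9; target 2: 5.
Taking the (4/5, 1/5)-weighted average: (4/5)·(38/9) + (1/5)·(5) = 197/45.

197/45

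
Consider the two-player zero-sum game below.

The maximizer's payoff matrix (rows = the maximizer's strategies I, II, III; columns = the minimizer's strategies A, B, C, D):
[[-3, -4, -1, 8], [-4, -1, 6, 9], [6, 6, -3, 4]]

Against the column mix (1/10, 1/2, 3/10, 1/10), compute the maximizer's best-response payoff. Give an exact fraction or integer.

I: (-3)·(1/10) + (-4)·(1/2) + (-1)·(3/10) + (8)·(1/10) = -9/5.
II: (-4)·(1/10) + (-1)·(1/2) + (6)·(3/10) + (9)·(1/10) = 9/5.
III: (6)·(1/10) + (6)·(1/2) + (-3)·(3/10) + (4)·(1/10) = 31/10.
The best pure response is III with expected payoff 31/10.

31/10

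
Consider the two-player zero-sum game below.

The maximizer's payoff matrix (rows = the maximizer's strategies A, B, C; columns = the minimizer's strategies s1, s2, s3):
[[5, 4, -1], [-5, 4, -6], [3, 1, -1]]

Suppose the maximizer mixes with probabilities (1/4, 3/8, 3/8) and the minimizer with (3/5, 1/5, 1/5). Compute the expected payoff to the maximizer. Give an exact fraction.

3/10

Against (3/5, 1/5, 1/5), each row's expected payoff is A: 18/5; B: -17/5; C: 9/5.
Taking the (1/4, 3/8, 3/8)-weighted average: (1/4)·(18/5) + (3/8)·(-17/5) + (3/8)·(9/5) = 3/10.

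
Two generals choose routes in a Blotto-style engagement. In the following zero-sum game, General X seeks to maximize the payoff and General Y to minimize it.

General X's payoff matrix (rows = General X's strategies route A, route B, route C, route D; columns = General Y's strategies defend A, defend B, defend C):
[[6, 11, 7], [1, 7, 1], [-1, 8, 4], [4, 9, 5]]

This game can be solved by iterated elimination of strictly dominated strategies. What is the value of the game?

6

Row route B is strictly dominated by row route A (6>1, 11>7, 7>1); eliminate route B.
Row route D is strictly dominated by row route A (6>4, 11>9, 7>5); eliminate route D.
Column defend B is strictly dominated by defend A for General Y (6<11, -1<8); eliminate defend B.
Row route C is strictly dominated by row route A (6>-1, 7>4); eliminate route C.
Column defend C is strictly dominated by defend A for General Y (6<7); eliminate defend C.
Only (route A, defend A) remains, with payoff 6.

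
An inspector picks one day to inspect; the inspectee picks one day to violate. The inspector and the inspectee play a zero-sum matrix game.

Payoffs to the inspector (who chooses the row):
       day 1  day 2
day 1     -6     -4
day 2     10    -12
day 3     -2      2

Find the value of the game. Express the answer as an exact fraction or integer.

Row day 1 is strictly dominated by row day 3, so the inspector never plays it.
The remaining 2×2 game on (day 2, day 3) × (day 1, day 2) has no saddle point. Let the inspector play day 2 with probability p; indifference gives 10p − 2(1−p) = −12p + 2(1−p), so p = 2/13.
Similarly the inspectee's optimal q on day 1 is 7/13, and the value is 10·(7/13) + (-12)·(6/13) = -2/13.

-2/13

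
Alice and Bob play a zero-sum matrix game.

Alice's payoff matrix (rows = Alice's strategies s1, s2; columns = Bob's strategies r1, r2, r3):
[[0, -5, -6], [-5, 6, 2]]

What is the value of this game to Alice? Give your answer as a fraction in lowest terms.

Column r2 is strictly dominated by r3 for Bob (it gives Alice more in every row).
The remaining 2×2 game on (s1, s2) × (r1, r3) has no saddle point. Let Alice play s1 with probability p; indifference gives −5(1−p) = −6p + 2(1−p), so p = 7/13.
Similarly Bob's optimal q on r1 is 8/13, and the value is 0·(8/13) + (-6)·(5/13) = -30/13.

-30/13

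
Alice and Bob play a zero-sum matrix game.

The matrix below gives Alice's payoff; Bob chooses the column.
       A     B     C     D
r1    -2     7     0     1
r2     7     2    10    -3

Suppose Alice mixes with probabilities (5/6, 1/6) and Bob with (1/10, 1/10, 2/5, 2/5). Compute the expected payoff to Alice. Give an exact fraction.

41/30

Against (1/10, 1/10, 2/5, 2/5), each row's expected payoff is r1: 9/10; r2: 37/10.
Taking the (5/6, 1/6)-weighted average: (5/6)·(9/10) + (1/6)·(37/10) = 41/30.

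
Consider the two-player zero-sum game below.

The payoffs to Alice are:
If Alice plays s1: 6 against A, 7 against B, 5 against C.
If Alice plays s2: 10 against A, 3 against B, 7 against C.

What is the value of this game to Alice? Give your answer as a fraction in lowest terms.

17/3

Column A is strictly dominated by C for Bob (it gives Alice more in every row).
The remaining 2×2 game on (s1, s2) × (B, C) has no saddle point. Let Alice play s1 with probability p; indifference gives 7p + 3(1−p) = 5p + 7(1−p), so p = 2/3.
Similarly Bob's optimal q on B is 1/3, and the value is 7·(1/3) + (5)·(2/3) = 17/3.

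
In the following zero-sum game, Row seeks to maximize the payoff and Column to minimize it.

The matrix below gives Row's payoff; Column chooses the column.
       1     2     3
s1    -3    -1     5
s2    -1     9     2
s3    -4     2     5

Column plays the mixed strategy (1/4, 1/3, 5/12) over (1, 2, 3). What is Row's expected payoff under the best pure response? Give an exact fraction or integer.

s1: (-3)·(1/4) + (-1)·(1/3) + (5)·(5/12) = 1.
s2: (-1)·(1/4) + (9)·(1/3) + (2)·(5/12) = 43/12.
s3: (-4)·(1/4) + (2)·(1/3) + (5)·(5/12) = 7/4.
The best pure response is s2 with expected payoff 43/12.

43/12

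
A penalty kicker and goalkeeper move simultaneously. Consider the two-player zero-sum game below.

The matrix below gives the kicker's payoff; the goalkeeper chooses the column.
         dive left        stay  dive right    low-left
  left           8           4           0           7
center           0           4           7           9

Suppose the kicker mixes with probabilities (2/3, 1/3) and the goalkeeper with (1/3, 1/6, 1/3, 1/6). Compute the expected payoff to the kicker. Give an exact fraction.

9/2

Against (1/3, 1/6, 1/3, 1/6), each row's expected payoff is left: 9/2; center: 9/2.
Taking the (2/3, 1/3)-weighted average: (2/3)·(9/2) + (1/3)·(9/2) = 9/2.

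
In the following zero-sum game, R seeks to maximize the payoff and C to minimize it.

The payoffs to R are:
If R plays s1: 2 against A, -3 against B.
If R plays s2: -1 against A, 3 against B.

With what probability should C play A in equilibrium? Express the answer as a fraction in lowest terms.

2/3

Row minima are -3 and -1, so R's maximin is -1; column maxima are 2 and 3, so C's minimax is 2. These differ, so the equilibrium is in mixed strategies.
Let C play A with probability q. R is indifferent when 2q − 3(1−q) = −q + 3(1−q), giving q = 2/3.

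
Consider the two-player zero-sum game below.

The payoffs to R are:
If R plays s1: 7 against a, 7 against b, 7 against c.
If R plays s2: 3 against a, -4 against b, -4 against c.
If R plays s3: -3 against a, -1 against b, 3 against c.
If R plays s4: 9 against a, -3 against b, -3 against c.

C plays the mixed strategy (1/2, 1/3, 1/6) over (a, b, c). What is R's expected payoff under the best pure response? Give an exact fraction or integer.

s1: (7)·(1/2) + (7)·(1/3) + (7)·(1/6) = 7.
s2: (3)·(1/2) + (-4)·(1/3) + (-4)·(1/6) = -1/2.
s3: (-3)·(1/2) + (-1)·(1/3) + (3)·(1/6) = -4/3.
s4: (9)·(1/2) + (-3)·(1/3) + (-3)·(1/6) = 3.
The best pure response is s1 with expected payoff 7.

7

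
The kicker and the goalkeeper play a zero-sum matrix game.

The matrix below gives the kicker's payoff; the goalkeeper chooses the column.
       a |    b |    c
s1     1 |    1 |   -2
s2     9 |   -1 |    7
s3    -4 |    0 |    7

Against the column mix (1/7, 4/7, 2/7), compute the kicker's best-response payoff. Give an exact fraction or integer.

19/7

s1: (1)·(1/7) + (1)·(4/7) + (-2)·(2/7) = 1/7.
s2: (9)·(1/7) + (-1)·(4/7) + (7)·(2/7) = 19/7.
s3: (-4)·(1/7) + (0)·(4/7) + (7)·(2/7) = 10/7.
The best pure response is s2 with expected payoff 19/7.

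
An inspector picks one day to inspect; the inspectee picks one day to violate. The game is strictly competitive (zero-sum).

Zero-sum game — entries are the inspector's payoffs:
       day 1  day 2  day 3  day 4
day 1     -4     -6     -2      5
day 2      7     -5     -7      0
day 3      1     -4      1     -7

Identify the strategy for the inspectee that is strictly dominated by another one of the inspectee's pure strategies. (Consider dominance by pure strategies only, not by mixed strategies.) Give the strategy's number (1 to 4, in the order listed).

1

The inspectee prefers columns that give the inspector less. Compare day 1 with day 2: -6 < -4, -5 < 7, -4 < 1.
So day 2 strictly dominates day 1 for the inspectee; day 1 is strictly dominated.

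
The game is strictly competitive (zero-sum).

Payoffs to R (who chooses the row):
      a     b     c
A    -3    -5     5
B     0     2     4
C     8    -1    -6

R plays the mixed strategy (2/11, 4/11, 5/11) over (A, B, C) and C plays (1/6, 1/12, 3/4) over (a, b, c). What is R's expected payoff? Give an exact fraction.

25/132

Against (1/6, 1/12, 3/4), each row's expected payoff is A: 17/6; B: 19/6; C: -13/4.
Taking the (2/11, 4/11, 5/11)-weighted average: (2/11)·(17/6) + (4/11)·(19/6) + (5/11)·(-13/4) = 25/132.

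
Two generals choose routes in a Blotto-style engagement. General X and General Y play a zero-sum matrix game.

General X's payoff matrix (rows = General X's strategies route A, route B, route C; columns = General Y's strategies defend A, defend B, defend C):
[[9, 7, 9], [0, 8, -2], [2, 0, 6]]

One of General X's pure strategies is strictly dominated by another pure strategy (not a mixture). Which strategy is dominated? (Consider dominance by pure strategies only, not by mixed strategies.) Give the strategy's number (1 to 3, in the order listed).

Compare route C with route A: 9 > 2, 7 > 0, 9 > 6.
So route A strictly dominates route C for General X; route C is strictly dominated.

3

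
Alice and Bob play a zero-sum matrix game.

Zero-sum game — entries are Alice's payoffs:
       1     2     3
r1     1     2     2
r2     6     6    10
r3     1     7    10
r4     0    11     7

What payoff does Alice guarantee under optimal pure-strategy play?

Row minima: 1, 6, 1, 0 → Alice's maximin is 6.
Column maxima: 6, 11, 10 → Bob's minimax is 6.
They coincide at (r2, 1), so the value is 6.

6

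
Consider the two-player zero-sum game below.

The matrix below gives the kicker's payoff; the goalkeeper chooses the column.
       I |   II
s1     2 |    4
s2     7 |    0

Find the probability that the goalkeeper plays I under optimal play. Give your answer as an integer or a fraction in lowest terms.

4/9

Row minima are 2 and 0, so the kicker's maximin is 2; column maxima are 7 and 4, so the goalkeeper's minimax is 4. These differ, so the equilibrium is in mixed strategies.
Let the goalkeeper play I with probability q. The kicker is indifferent when 2q + 4(1−q) = 7q, giving q = 4/9.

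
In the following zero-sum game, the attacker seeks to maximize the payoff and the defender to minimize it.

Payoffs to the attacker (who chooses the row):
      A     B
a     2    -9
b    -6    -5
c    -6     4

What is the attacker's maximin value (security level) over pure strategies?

-6

The worst-case payoff for each row is a: -9, b: -6, c: -6.
The best of these is -6.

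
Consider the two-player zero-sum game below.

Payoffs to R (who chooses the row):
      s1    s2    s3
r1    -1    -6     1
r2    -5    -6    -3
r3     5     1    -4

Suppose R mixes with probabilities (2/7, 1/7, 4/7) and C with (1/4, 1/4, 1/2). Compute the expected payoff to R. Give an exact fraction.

Against (1/4, 1/4, 1/2), each row's expected payoff is r1: -5/4; r2: -17/4; r3: -1/2.
Taking the (2/7, 1/7, 4/7)-weighted average: (2/7)·(-5/4) + (1/7)·(-17/4) + (4/7)·(-1/2) = -5/4.

-5/4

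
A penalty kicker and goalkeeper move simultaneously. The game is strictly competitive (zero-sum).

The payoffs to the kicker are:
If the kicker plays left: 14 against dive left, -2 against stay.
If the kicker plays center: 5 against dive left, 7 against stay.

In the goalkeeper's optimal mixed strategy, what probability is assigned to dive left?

Row minima are -2 and 5, so the kicker's maximin is 5; column maxima are 14 and 7, so the goalkeeper's minimax is 7. These differ, so the equilibrium is in mixed strategies.
Let the goalkeeper play dive left with probability q. The kicker is indifferent when 14q − 2(1−q) = 5q + 7(1−q), giving q = 1/2.

1/2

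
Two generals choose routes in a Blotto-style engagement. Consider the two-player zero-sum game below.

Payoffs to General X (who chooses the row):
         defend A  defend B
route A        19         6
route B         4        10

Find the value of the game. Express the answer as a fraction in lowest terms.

166/19

Row minima are 6 and 4, so General X's maximin is 6; column maxima are 19 and 10, so General Y's minimax is 10. These differ, so the equilibrium is in mixed strategies.
Let General X play route A with probability p. General Y is indifferent when 19p + 4(1−p) = 6p + 10(1−p), giving p = 6/19.
Let General Y play defend A with probability q. General X is indifferent when 19q + 6(1−q) = 4q + 10(1−q), giving q = 4/19.
The value is 19·(4/19) + (6)·(15/19) = 166/19.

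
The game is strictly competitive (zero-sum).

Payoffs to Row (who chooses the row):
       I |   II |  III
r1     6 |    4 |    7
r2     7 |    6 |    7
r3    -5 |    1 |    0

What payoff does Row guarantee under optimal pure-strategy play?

6

Row minima: 4, 6, -5 → Row's maximin is 6.
Column maxima: 7, 6, 7 → Column's minimax is 6.
They coincide at (r2, II), so the value is 6.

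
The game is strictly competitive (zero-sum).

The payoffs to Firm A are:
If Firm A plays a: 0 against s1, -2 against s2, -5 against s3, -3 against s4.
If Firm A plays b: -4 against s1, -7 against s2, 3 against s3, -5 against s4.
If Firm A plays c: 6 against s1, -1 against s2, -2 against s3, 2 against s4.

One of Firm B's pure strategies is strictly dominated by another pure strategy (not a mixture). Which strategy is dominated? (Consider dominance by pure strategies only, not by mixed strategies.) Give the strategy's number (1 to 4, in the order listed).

Firm B prefers columns that give Firm A less. Compare s1 with s2: -2 < 0, -7 < -4, -1 < 6.
So s2 strictly dominates s1 for Firm B; s1 is strictly dominated.

1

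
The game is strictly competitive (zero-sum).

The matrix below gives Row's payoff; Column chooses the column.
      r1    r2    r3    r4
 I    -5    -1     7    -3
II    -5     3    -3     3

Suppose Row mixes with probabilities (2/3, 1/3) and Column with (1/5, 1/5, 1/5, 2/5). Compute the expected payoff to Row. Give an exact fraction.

-3/5

Against (1/5, 1/5, 1/5, 2/5), each row's expected payoff is I: -1; II: 1/5.
Taking the (2/3, 1/3)-weighted average: (2/3)·(-1) + (1/3)·(1/5) = -3/5.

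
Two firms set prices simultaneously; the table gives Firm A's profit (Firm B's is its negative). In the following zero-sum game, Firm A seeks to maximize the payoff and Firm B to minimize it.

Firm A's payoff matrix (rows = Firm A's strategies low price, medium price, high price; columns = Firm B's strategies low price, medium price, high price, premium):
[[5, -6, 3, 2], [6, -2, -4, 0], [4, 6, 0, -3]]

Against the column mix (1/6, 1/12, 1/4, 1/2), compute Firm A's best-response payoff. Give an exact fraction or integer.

low price: (5)·(1/6) + (-6)·(1/12) + (3)·(1/4) + (2)·(1/2) = 25/12.
medium price: (6)·(1/6) + (-2)·(1/12) + (-4)·(1/4) + (0)·(1/2) = -1/6.
high price: (4)·(1/6) + (6)·(1/12) + (0)·(1/4) + (-3)·(1/2) = -1/3.
The best pure response is low price with expected payoff 25/12.

25/12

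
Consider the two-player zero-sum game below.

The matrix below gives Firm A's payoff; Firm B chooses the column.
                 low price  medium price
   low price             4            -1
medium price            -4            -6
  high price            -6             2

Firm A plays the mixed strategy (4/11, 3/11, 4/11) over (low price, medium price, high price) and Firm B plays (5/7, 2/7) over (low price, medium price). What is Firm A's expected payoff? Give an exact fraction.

-128/77

Against (5/7, 2/7), each row's expected payoff is low price: 18/7; medium price: -32/7; high price: -26/7.
Taking the (4/11, 3/11, 4/11)-weighted average: (4/11)·(18/7) + (3/11)·(-32/7) + (4/11)·(-26/7) = -128/77.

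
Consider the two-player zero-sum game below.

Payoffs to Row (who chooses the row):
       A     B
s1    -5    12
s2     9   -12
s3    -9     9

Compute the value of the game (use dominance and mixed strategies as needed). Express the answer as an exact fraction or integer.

Row s3 is strictly dominated by row s1, so Row never plays it.
The remaining 2×2 game on (s1, s2) × (A, B) has no saddle point. Let Row play s1 with probability p; indifference gives −5p + 9(1−p) = 12p − 12(1−p), so p = 21/38.
Similarly Column's optimal q on A is 12/19, and the value is -5·(12/19) + (12)·(7/19) = 24/19.

24/19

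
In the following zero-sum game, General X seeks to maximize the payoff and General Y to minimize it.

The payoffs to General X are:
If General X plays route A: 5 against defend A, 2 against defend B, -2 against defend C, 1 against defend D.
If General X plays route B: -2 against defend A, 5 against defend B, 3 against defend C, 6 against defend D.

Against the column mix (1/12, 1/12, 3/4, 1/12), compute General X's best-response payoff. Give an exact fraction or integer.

3

route A: (5)·(1/12) + (2)·(1/12) + (-2)·(3/4) + (1)·(1/12) = -5/6.
route B: (-2)·(1/12) + (5)·(1/12) + (3)·(3/4) + (6)·(1/12) = 3.
The best pure response is route B with expected payoff 3.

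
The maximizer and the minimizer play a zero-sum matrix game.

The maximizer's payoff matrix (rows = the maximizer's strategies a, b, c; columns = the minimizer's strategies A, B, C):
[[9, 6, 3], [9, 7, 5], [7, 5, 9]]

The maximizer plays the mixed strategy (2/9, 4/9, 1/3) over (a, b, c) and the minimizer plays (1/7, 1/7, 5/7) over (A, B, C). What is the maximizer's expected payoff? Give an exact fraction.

395/63

Against (1/7, 1/7, 5/7), each row's expected payoff is a: 30/7; b: 41/7; c: 57/7.
Taking the (2/9, 4/9, 1/3)-weighted average: (2/9)·(30/7) + (4/9)·(41/7) + (1/3)·(57/7) = 395/63.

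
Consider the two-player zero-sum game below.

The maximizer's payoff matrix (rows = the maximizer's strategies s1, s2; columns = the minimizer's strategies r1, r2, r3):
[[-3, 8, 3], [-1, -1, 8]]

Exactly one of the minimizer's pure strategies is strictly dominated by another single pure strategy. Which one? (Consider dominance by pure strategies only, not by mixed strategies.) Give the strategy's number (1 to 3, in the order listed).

3

The minimizer prefers columns that give the maximizer less. Compare r3 with r1: -3 < 3, -1 < 8.
So r1 strictly dominates r3 for the minimizer; r3 is strictly dominated.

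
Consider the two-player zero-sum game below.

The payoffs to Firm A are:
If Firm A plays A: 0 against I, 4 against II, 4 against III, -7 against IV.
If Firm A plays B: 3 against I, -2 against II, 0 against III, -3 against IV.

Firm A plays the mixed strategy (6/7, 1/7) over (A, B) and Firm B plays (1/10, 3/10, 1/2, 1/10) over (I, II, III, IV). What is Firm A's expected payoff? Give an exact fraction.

72/35

Against (1/10, 3/10, 1/2, 1/10), each row's expected payoff is A: 5/2; B: -3/5.
Taking the (6/7, 1/7)-weighted average: (6/7)·(5/2) + (1/7)·(-3/5) = 72/35.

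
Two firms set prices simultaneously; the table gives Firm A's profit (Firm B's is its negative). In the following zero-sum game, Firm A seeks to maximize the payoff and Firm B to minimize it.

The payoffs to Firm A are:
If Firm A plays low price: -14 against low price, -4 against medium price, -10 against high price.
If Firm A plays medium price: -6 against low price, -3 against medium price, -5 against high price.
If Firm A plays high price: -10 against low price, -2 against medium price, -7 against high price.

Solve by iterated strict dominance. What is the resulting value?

Row low price is strictly dominated by row medium price (-6>-14, -3>-4, -5>-10); eliminate low price.
Column high price is strictly dominated by low price for Firm B (-6<-5, -10<-7); eliminate high price.
Column medium price is strictly dominated by low price for Firm B (-6<-3, -10<-2); eliminate medium price.
Row high price is strictly dominated by row medium price (-6>-10); eliminate high price.
Only (medium price, low price) remains, with payoff -6.

-6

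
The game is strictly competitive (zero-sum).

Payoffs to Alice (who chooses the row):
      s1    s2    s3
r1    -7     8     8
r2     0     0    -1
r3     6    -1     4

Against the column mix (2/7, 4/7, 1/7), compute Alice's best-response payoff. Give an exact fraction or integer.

26/7

r1: (-7)·(2/7) + (8)·(4/7) + (8)·(1/7) = 26/7.
r2: (0)·(2/7) + (0)·(4/7) + (-1)·(1/7) = -1/7.
r3: (6)·(2/7) + (-1)·(4/7) + (4)·(1/7) = 12/7.
The best pure response is r1 with expected payoff 26/7.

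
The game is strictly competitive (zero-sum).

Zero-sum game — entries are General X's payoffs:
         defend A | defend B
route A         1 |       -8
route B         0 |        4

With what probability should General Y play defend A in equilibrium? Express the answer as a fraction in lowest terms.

12/13

Row minima are -8 and 0, so General X's maximin is 0; column maxima are 1 and 4, so General Y's minimax is 1. These differ, so the equilibrium is in mixed strategies.
Let General Y play defend A with probability q. General X is indifferent when q − 8(1−q) = 4(1−q), giving q = 12/13.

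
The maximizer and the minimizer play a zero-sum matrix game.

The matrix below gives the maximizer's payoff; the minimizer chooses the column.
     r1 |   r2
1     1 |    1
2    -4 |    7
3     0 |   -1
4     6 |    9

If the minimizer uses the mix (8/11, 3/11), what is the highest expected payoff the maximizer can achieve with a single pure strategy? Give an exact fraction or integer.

75/11

1: (1)·(8/11) + (1)·(3/11) = 1.
2: (-4)·(8/11) + (7)·(3/11) = -1.
3: (0)·(8/11) + (-1)·(3/11) = -3/11.
4: (6)·(8/11) + (9)·(3/11) = 75/11.
The best pure response is 4 with expected payoff 75/11.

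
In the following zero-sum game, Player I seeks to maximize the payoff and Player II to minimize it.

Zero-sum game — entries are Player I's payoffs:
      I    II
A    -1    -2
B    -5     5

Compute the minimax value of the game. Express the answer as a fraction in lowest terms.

Row minima are -2 and -5, so Player I's maximin is -2; column maxima are -1 and 5, so Player II's minimax is -1. These differ, so the equilibrium is in mixed strategies.
Let Player I play A with probability p. Player II is indifferent when −p − 5(1−p) = −2p + 5(1−p), giving p = 10/11.
Let Player II play I with probability q. Player I is indifferent when −q − 2(1−q) = −5q + 5(1−q), giving q = 7/11.
The value is -1·(7/11) + (-2)·(4/11) = -15/11.

-15/11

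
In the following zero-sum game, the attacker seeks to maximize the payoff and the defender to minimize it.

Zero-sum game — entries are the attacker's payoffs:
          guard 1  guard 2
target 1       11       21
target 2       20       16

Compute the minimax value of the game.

Row minima are 11 and 16, so the attacker's maximin is 16; column maxima are 20 and 21, so the defender's minimax is 20. These differ, so the equilibrium is in mixed strategies.
Let the attacker play target 1 with probability p. The defender is indifferent when 11p + 20(1−p) = 21p + 16(1−p), giving p = 2/7.
Let the defender play guard 1 with probability q. The attacker is indifferent when 11q + 21(1−q) = 20q + 16(1−q), giving q = 5/14.
The value is 11·(5/14) + (21)·(9/14) = 122/7.

122/7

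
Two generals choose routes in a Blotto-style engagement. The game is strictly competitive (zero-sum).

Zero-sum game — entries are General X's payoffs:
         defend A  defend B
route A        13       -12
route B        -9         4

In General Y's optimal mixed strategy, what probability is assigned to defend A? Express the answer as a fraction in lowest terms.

Row minima are -12 and -9, so General X's maximin is -9; column maxima are 13 and 4, so General Y's minimax is 4. These differ, so the equilibrium is in mixed strategies.
Let General Y play defend A with probability q. General X is indifferent when 13q − 12(1−q) = −9q + 4(1−q), giving q = 8/19.

8/19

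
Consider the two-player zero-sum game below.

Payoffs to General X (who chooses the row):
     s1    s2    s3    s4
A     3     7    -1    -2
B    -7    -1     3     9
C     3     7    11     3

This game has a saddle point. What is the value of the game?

Row minima: -2, -7, 3 → General X's maximin is 3.
Column maxima: 3, 7, 11, 9 → General Y's minimax is 3.
They coincide at (C, s1), so the value is 3.

3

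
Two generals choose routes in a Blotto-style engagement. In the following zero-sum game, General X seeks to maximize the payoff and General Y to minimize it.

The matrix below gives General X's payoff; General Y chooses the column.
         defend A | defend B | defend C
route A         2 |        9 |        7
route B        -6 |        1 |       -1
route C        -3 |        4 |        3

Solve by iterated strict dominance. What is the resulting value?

Column defend B is strictly dominated by defend A for General Y (2<9, -6<1, -3<4); eliminate defend B.
Column defend C is strictly dominated by defend A for General Y (2<7, -6<-1, -3<3); eliminate defend C.
Row route B is strictly dominated by row route A (2>-6); eliminate route B.
Row route C is strictly dominated by row route A (2>-3); eliminate route C.
Only (route A, defend A) remains, with payoff 2.

2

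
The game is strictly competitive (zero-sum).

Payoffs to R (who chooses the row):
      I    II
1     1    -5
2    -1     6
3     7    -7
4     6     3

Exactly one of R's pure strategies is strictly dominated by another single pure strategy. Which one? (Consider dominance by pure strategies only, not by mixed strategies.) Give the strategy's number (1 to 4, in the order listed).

Compare 1 with 4: 6 > 1, 3 > -5.
So 4 strictly dominates 1 for R; 1 is strictly dominated.

1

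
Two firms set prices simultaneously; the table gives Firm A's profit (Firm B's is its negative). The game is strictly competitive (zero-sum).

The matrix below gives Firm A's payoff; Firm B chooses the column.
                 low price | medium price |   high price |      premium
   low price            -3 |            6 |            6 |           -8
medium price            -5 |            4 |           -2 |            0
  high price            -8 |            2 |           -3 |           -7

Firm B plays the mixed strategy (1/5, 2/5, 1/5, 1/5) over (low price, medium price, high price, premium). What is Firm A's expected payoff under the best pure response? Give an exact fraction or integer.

7/5

low price: (-3)·(1/5) + (6)·(2/5) + (6)·(1/5) + (-8)·(1/5) = 7/5.
medium price: (-5)·(1/5) + (4)·(2/5) + (-2)·(1/5) + (0)·(1/5) = 1/5.
high price: (-8)·(1/5) + (2)·(2/5) + (-3)·(1/5) + (-7)·(1/5) = -14/5.
The best pure response is low price with expected payoff 7/5.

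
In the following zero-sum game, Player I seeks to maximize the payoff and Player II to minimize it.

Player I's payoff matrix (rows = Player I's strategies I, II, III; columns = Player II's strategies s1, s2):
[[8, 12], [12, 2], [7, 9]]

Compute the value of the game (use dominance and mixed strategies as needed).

Row III is strictly dominated by row I, so Player I never plays it.
The remaining 2×2 game on (I, II) × (s1, s2) has no saddle point. Let Player I play I with probability p; indifference gives 8p + 12(1−p) = 12p + 2(1−p), so p = 5/7.
Similarly Player II's optimal q on s1 is 5/7, and the value is 8·(5/7) + (12)·(2/7) = 64/7.

64/7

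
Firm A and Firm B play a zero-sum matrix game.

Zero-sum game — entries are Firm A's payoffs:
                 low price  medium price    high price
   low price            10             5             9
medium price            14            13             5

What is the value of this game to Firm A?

23/3

Column low price is strictly dominated by medium price for Firm B (it gives Firm A more in every row).
The remaining 2×2 game on (low price, medium price) × (medium price, high price) has no saddle point. Let Firm A play low price with probability p; indifference gives 5p + 13(1−p) = 9p + 5(1−p), so p = 2/3.
Similarly Firm B's optimal q on medium price is 1/3, and the value is 5·(1/3) + (9)·(2/3) = 23/3.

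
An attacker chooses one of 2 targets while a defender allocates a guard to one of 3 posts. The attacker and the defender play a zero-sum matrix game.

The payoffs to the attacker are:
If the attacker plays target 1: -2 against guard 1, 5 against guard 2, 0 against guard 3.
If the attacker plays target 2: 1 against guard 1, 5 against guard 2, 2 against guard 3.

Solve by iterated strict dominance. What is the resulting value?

1

Column guard 2 is strictly dominated by guard 1 for the defender (-2<5, 1<5); eliminate guard 2.
Row target 1 is strictly dominated by row target 2 (1>-2, 2>0); eliminate target 1.
Column guard 3 is strictly dominated by guard 1 for the defender (1<2); eliminate guard 3.
Only (target 2, guard 1) remains, with payoff 1.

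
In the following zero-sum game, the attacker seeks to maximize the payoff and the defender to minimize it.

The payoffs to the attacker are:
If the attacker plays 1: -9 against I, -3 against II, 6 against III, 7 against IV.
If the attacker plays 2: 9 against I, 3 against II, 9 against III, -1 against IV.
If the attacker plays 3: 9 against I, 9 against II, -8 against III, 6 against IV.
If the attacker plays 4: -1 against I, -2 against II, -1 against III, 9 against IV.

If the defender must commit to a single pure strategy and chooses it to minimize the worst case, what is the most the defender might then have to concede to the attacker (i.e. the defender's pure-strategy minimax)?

The worst case (largest entry) in each column is I: 9, II: 9, III: 9, IV: 9.
The best (smallest) of these is 9.

9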